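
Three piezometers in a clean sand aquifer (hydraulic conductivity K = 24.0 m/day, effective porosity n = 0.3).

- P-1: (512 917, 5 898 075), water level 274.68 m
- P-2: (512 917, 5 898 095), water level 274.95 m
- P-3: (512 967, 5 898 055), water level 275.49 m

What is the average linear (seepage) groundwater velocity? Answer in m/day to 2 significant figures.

2.0 m/day

With h = a·x + b·y + c and P-1 as origin, the differences give:
  0·a + 20·b = +0.27
  50·a + (-20)·b = +0.81
Eliminate b (×(-20) and ×20, subtract): -1000·a = -21.600 → a = ∂h/∂x = +0.02160
Back-substitute: b = ∂h/∂y = +0.01350.
|∇h| = √(0.02160² + 0.01350²) = 0.02547
Seepage velocity v = K·i/n = 24.0 × 0.02547 / 0.3 = 2.038 m/day.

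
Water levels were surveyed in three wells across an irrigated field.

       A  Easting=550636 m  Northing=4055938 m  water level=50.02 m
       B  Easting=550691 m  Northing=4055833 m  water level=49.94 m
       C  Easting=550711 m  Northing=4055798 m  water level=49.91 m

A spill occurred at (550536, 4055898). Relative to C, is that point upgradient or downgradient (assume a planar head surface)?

Differences from A: to B (Δx, Δy, Δh) = (55, -105, -0.08); to C = (75, -140, -0.11).
Solve a·Δx + b·Δy = Δh: det = 55·(-140) − 75·(-105) = 175.
∂h/∂x = [(-0.08)·(-140) − (-0.11)·(-105)] / 175 = -0.002000
∂h/∂y = [55·(-0.11) − 75·(-0.08)] / 175 = -0.0002857
Head at (550536, 4055898) = 50.02 + (-0.002000)·(-100) + (-0.0002857)·(-40) = 50.23 m.
That is higher than the 49.91 m at C, so the point is upgradient.

upgradient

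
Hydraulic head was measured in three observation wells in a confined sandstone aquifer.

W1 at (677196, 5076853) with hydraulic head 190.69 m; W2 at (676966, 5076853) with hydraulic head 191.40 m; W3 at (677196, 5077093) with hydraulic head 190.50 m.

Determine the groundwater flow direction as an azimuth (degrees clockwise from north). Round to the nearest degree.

076°

∂h/∂x = (191.40 − 190.69) / (676966 − 677196) = -0.003087
∂h/∂y = (190.50 − 190.69) / (5077093 − 5076853) = -0.0007917
Flow direction (−∇h) has components (+0.003087 E, +0.0007917 N).
Azimuth = atan2(E, N) = atan2(+0.003087, +0.0007917) = 75.6° ≈ 076°.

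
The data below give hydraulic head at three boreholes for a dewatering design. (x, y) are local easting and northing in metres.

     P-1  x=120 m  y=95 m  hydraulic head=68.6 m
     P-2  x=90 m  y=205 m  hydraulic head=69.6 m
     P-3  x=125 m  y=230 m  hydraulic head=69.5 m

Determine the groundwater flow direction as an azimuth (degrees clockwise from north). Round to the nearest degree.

Differences from P-1: to P-2 (Δx, Δy, Δh) = (-30, 110, +1.0); to P-3 = (5, 135, +0.9).
Determinant of the coordinate differences = (-30)·135 − 5·110 = -4600.
∂h/∂x = [(+1.0)·135 − (+0.9)·110] / -4600 = -0.007826
∂h/∂y = [(-30)·(+0.9) − 5·(+1.0)] / -4600 = +0.006957
Flow direction (−∇h) has components (+0.007826 E, -0.006957 N).
Azimuth = atan2(E, N) = atan2(+0.007826, -0.006957) = 131.6° ≈ 132°.

132°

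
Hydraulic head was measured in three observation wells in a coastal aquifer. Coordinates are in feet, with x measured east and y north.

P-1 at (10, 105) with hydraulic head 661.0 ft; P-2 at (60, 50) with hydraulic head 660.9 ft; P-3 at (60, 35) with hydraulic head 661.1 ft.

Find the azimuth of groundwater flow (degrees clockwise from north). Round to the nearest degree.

051°

Three-point gradient (reference P-1): Δ to P-2 = (50, -55, -0.1), Δ to P-3 = (50, -70, +0.1).
∂h/∂x = -0.01667, ∂h/∂y = -0.01333 (det = -750).
Flow direction (−∇h) has components (+0.01667 E, +0.01333 N).
Azimuth = atan2(E, N) = atan2(+0.01667, +0.01333) = 51.3° ≈ 051°.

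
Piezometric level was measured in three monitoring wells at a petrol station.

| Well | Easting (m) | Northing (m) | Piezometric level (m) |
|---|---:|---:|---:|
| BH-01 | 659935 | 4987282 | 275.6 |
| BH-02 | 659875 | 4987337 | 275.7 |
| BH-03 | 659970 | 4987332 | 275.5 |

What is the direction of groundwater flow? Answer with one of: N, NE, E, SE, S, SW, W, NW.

Differences from BH-01: to BH-02 (Δx, Δy, Δh) = (-60, 55, +0.1); to BH-03 = (35, 50, -0.1).
Solve a·Δx + b·Δy = Δh: det = (-60)·50 − 35·55 = -4925.
∂h/∂x = [(+0.1)·50 − (-0.1)·55] / -4925 = -0.002132
∂h/∂y = [(-60)·(-0.1) − 35·(+0.1)] / -4925 = -0.0005076
Flow = −∇h = (+0.002132 east, +0.0005076 north), which points east.

E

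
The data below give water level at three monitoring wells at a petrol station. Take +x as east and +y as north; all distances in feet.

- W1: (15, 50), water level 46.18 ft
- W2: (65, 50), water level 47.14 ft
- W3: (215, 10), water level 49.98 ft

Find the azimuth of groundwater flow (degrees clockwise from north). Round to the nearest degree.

With h = a·x + b·y + c and W1 as origin, the differences give:
  50·a + 0·b = +0.96
  200·a + (-40)·b = +3.80
Eliminate b (×(-40) and ×0, subtract): -2000·a = -38.400 → a = ∂h/∂x = +0.01920
Back-substitute: b = ∂h/∂y = +0.001000.
Flow direction (−∇h) has components (-0.01920 E, -0.001000 N).
Azimuth = atan2(E, N) = atan2(-0.01920, -0.001000) = 267.0° ≈ 267°.

267°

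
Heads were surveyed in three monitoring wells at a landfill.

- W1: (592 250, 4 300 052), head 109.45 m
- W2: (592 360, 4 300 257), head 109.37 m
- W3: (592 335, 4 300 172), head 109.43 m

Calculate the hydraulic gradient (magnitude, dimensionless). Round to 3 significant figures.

0.00170

Three-point gradient (reference W1): Δ to W2 = (110, 205, -0.08), Δ to W3 = (85, 120, -0.02).
∂h/∂x = +0.001302, ∂h/∂y = -0.001089 (det = -4225).
|∇h| = √(0.001302² + -0.001089²) = 0.001697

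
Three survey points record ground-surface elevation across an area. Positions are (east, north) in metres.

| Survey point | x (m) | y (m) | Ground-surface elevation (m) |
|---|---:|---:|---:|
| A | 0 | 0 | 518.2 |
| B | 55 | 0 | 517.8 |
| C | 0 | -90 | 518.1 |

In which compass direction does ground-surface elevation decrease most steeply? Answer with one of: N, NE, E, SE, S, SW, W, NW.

∂z/∂x = (517.8 − 518.2) / (55 − 0) = -0.007273
∂z/∂y = (518.1 − 518.2) / (-90 − 0) = +0.001111
Steepest decrease is along −∇f = (+0.007273 E, -0.001111 N) → east.

E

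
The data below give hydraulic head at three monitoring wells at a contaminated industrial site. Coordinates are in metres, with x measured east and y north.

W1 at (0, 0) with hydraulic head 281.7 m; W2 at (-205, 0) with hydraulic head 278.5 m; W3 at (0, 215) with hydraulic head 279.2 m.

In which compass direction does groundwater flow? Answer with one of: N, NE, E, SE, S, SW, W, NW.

NW

∂h/∂x = (278.5 − 281.7) / (-205 − 0) = +0.01561
∂h/∂y = (279.2 − 281.7) / (215 − 0) = -0.01163
Flow = −∇h = (-0.01561 east, +0.01163 north), which points northwest.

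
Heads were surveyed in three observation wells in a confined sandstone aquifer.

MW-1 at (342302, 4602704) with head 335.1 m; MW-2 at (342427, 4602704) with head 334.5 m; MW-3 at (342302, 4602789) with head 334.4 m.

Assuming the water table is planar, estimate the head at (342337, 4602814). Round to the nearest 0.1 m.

334.0 m

∂h/∂x = (334.5 − 335.1) / (342427 − 342302) = -0.004800
∂h/∂y = (334.4 − 335.1) / (4602789 − 4602704) = -0.008235
h(342337, 4602814) = 335.1 + (-0.004800)·(35) + (-0.008235)·(110) = 335.1 -0.168 -0.906 = 334.026 m.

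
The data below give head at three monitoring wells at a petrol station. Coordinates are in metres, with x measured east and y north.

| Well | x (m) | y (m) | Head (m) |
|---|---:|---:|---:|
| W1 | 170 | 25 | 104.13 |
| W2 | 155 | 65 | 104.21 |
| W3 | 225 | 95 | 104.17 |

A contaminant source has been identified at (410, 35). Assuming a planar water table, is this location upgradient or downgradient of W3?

downgradient

Taking W1 as reference: W2−W1 = (-15, 40, +0.08); W3−W1 = (55, 70, +0.04).
Solve a·Δx + b·Δy = Δh: det = (-15)·70 − 55·40 = -3250.
∂h/∂x = [(+0.08)·70 − (+0.04)·40] / -3250 = -0.001231
∂h/∂y = [(-15)·(+0.04) − 55·(+0.08)] / -3250 = +0.001538
Head at (410, 35) = 104.13 + (-0.001231)·(240) + (+0.001538)·(10) = 103.85 m.
That is lower than the 104.17 m at W3, so the point is downgradient.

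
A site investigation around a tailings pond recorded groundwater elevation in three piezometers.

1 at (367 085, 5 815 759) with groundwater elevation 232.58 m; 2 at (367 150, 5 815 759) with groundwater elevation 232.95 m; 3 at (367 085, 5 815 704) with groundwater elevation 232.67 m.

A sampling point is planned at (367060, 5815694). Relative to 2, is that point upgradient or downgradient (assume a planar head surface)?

downgradient

∂h/∂x = (232.95 − 232.58) / (367150 − 367085) = +0.005692
∂h/∂y = (232.67 − 232.58) / (5815704 − 5815759) = -0.001636
Head at (367060, 5815694) = 232.58 + (+0.005692)·(-25) + (-0.001636)·(-65) = 232.54 m.
That is lower than the 232.95 m at 2, so the point is downgradient.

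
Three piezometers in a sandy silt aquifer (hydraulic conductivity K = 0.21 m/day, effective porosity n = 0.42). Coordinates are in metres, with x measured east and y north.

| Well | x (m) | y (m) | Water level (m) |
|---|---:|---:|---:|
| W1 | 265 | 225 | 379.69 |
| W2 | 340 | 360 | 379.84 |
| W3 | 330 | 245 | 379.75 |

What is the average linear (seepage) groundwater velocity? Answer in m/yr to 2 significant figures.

Three-point gradient (reference W1): Δ to W2 = (75, 135, +0.15), Δ to W3 = (65, 20, +0.06).
∂h/∂x = +0.0007010, ∂h/∂y = +0.0007216 (det = -7275).
|∇h| = √(0.0007010² + 0.0007216²) = 0.001006
Seepage velocity v = K·i/n = 0.21 × 0.001006 / 0.42 = 0.000503 m/day = 0.1837 m/yr.

0.18 m/yr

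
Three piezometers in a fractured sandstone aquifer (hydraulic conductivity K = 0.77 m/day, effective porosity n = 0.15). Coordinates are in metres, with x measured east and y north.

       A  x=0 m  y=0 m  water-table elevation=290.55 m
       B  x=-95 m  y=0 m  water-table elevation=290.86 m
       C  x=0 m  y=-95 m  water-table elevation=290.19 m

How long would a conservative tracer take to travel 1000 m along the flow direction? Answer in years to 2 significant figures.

∂h/∂x = (290.86 − 290.55) / (-95 − 0) = -0.003263
∂h/∂y = (290.19 − 290.55) / (-95 − 0) = +0.003789
|∇h| = √(-0.003263² + 0.003789²) = 0.005
Seepage velocity v = K·i/n = 0.77 × 0.005 / 0.15 = 0.02567 m/day.
t = 1000 / 0.02567 = 3.896e+04 days = 107 years.

110 years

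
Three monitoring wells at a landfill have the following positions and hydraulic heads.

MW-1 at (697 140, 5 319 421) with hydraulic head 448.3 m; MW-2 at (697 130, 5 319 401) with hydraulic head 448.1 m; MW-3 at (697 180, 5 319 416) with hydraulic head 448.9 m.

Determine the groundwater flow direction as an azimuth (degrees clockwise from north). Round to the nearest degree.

261°

Differences from MW-1: to MW-2 (Δx, Δy, Δh) = (-10, -20, -0.2); to MW-3 = (40, -5, +0.6).
Solve a·Δx + b·Δy = Δh: det = (-10)·(-5) − 40·(-20) = 850.
∂h/∂x = [(-0.2)·(-5) − (+0.6)·(-20)] / 850 = +0.01529
∂h/∂y = [(-10)·(+0.6) − 40·(-0.2)] / 850 = +0.002353
Flow direction (−∇h) has components (-0.01529 E, -0.002353 N).
Azimuth = atan2(E, N) = atan2(-0.01529, -0.002353) = 261.3° ≈ 261°.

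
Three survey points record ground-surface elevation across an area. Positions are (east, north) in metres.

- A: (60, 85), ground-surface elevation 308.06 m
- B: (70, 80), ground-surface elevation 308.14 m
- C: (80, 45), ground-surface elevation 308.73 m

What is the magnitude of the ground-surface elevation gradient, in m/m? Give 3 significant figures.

Taking A as reference: B−A = (10, -5, +0.08); C−A = (20, -40, +0.67).
Determinant of the coordinate differences = 10·(-40) − 20·(-5) = -300.
∂z/∂x = [(+0.08)·(-40) − (+0.67)·(-5)] / -300 = -0.0005000
∂z/∂y = [10·(+0.67) − 20·(+0.08)] / -300 = -0.01700
|∇f| = √(-0.0005000² + -0.01700²) = 0.01701 m/m

0.0170 m/m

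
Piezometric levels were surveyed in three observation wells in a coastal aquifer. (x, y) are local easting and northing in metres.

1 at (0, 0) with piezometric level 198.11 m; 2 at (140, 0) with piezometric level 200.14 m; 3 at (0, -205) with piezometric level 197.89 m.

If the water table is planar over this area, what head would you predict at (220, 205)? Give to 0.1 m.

201.5 m

∂h/∂x = (200.14 − 198.11) / (140 − 0) = +0.01450
∂h/∂y = (197.89 − 198.11) / (-205 − 0) = +0.001073
h(220, 205) = 198.11 + (+0.01450)·(220) + (+0.001073)·(205) = 198.11 +3.190 +0.220 = 201.520 m.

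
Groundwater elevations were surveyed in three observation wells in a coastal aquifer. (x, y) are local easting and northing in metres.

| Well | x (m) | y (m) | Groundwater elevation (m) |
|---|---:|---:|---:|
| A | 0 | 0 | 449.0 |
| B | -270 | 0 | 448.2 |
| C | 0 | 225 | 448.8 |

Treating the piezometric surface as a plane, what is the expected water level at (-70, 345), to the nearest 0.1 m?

448.5 m

∂h/∂x = (448.2 − 449.0) / (-270 − 0) = +0.002963
∂h/∂y = (448.8 − 449.0) / (225 − 0) = -0.0008889
h(-70, 345) = 449.0 + (+0.002963)·(-70) + (-0.0008889)·(345) = 449.0 -0.207 -0.307 = 448.486 m.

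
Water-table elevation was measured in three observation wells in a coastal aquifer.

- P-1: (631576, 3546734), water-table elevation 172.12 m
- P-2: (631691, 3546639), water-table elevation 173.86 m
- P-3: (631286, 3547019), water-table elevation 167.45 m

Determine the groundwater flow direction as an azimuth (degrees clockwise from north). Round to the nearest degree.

Three-point gradient (reference P-1): Δ to P-2 = (115, -95, +1.74), Δ to P-3 = (-290, 285, -4.67).
∂h/∂x = +0.01000, ∂h/∂y = -0.006211 (det = 5225).
Flow direction (−∇h) has components (-0.01000 E, +0.006211 N).
Azimuth = atan2(E, N) = atan2(-0.01000, +0.006211) = 301.8° ≈ 302°.

302°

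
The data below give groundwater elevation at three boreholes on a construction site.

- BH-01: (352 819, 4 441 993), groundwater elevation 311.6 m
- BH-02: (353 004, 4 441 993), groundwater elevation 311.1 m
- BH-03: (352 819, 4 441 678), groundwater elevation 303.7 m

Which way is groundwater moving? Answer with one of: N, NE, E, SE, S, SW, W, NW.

∂h/∂x = (311.1 − 311.6) / (353004 − 352819) = -0.002703
∂h/∂y = (303.7 − 311.6) / (4441678 − 4441993) = +0.02508
Flow = −∇h = (+0.002703 east, -0.02508 north), which points south.

S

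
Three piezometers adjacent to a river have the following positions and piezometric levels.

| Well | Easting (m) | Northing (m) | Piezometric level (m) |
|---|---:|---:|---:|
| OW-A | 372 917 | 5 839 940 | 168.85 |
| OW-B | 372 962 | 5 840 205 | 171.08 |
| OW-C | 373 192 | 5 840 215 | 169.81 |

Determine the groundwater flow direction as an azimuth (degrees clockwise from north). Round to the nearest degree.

148°

Differences from OW-A: to OW-B (Δx, Δy, Δh) = (45, 265, +2.23); to OW-C = (275, 275, +0.96).
Determinant of the coordinate differences = 45·275 − 275·265 = -60500.
∂h/∂x = [(+2.23)·275 − (+0.96)·265] / -60500 = -0.005931
∂h/∂y = [45·(+0.96) − 275·(+2.23)] / -60500 = +0.009422
Flow direction (−∇h) has components (+0.005931 E, -0.009422 N).
Azimuth = atan2(E, N) = atan2(+0.005931, -0.009422) = 147.8° ≈ 148°.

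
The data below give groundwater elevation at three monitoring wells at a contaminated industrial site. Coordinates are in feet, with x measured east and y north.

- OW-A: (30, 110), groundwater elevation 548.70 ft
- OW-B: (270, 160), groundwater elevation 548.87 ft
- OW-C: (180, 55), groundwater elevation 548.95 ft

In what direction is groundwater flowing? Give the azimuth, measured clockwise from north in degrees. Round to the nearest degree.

With h = a·x + b·y + c and OW-A as origin, the differences give:
  240·a + 50·b = +0.17
  150·a + (-55)·b = +0.25
Eliminate b (×(-55) and ×50, subtract): -20700·a = -21.850 → a = ∂h/∂x = +0.001056
Back-substitute: b = ∂h/∂y = -0.001667.
Flow direction (−∇h) has components (-0.001056 E, +0.001667 N).
Azimuth = atan2(E, N) = atan2(-0.001056, +0.001667) = 327.7° ≈ 328°.

328°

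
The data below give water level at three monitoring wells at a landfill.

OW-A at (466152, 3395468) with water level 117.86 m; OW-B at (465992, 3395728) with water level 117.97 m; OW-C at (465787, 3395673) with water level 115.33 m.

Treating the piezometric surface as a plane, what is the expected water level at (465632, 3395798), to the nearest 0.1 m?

Differences from OW-A: to OW-B (Δx, Δy, Δh) = (-160, 260, +0.11); to OW-C = (-365, 205, -2.53).
Solve a·Δx + b·Δy = Δh: det = (-160)·205 − (-365)·260 = 62100.
∂h/∂x = [(+0.11)·205 − (-2.53)·260] / 62100 = +0.01096
∂h/∂y = [(-160)·(-2.53) − (-365)·(+0.11)] / 62100 = +0.007165
h(465632, 3395798) = 117.86 + (+0.01096)·(-520) + (+0.007165)·(330) = 117.86 -5.697 +2.364 = 114.527 m.

114.5 m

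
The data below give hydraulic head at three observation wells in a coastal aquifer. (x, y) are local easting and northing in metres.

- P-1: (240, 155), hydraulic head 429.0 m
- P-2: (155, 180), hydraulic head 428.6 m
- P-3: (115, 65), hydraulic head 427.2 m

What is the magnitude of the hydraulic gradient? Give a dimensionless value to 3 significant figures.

Taking P-1 as reference: P-2−P-1 = (-85, 25, -0.4); P-3−P-1 = (-125, -90, -1.8).
Determinant of the coordinate differences = (-85)·(-90) − (-125)·25 = 10775.
∂h/∂x = [(-0.4)·(-90) − (-1.8)·25] / 10775 = +0.007517
∂h/∂y = [(-85)·(-1.8) − (-125)·(-0.4)] / 10775 = +0.009559
|∇h| = √(0.007517² + 0.009559²) = 0.01216

0.0122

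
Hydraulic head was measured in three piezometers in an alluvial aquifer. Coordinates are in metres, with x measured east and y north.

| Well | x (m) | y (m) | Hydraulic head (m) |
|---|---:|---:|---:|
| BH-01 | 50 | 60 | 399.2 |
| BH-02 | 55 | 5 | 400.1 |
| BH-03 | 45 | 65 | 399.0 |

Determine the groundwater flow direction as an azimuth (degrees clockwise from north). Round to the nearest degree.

298°

Differences from BH-01: to BH-02 (Δx, Δy, Δh) = (5, -55, +0.9); to BH-03 = (-5, 5, -0.2).
Determinant of the coordinate differences = 5·5 − (-5)·(-55) = -250.
∂h/∂x = [(+0.9)·5 − (-0.2)·(-55)] / -250 = +0.02600
∂h/∂y = [5·(-0.2) − (-5)·(+0.9)] / -250 = -0.01400
Flow direction (−∇h) has components (-0.02600 E, +0.01400 N).
Azimuth = atan2(E, N) = atan2(-0.02600, +0.01400) = 298.3° ≈ 298°.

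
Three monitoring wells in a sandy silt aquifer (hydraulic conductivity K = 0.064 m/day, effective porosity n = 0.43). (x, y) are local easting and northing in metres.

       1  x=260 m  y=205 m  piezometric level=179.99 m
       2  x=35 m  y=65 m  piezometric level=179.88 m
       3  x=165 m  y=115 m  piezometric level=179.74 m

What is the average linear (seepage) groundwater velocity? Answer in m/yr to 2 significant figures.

Differences from 1: to 2 (Δx, Δy, Δh) = (-225, -140, -0.11); to 3 = (-95, -90, -0.25).
Solve a·Δx + b·Δy = Δh: det = (-225)·(-90) − (-95)·(-140) = 6950.
∂h/∂x = [(-0.11)·(-90) − (-0.25)·(-140)] / 6950 = -0.003612
∂h/∂y = [(-225)·(-0.25) − (-95)·(-0.11)] / 6950 = +0.006590
|∇h| = √(-0.003612² + 0.006590²) = 0.007515
Seepage velocity v = K·i/n = 0.064 × 0.007515 / 0.43 = 0.001119 m/day = 0.4087 m/yr.

0.41 m/yr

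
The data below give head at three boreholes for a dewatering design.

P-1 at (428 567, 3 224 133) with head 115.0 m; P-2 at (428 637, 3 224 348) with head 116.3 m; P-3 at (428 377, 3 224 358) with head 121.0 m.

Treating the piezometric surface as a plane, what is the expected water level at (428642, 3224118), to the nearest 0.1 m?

Taking P-1 as reference: P-2−P-1 = (70, 215, +1.3); P-3−P-1 = (-190, 225, +6.0).
Determinant of the coordinate differences = 70·225 − (-190)·215 = 56600.
∂h/∂x = [(+1.3)·225 − (+6.0)·215] / 56600 = -0.01762
∂h/∂y = [70·(+6.0) − (-190)·(+1.3)] / 56600 = +0.01178
h(428642, 3224118) = 115.0 + (-0.01762)·(75) + (+0.01178)·(-15) = 115.0 -1.322 -0.177 = 113.501 m.

113.5 m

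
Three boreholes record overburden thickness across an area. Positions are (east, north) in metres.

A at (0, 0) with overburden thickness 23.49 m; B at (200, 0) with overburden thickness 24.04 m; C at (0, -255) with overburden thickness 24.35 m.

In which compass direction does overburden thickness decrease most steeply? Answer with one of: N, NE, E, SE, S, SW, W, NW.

NW

∂d/∂x = (24.04 − 23.49) / (200 − 0) = +0.002750
∂d/∂y = (24.35 − 23.49) / (-255 − 0) = -0.003373
Steepest decrease is along −∇f = (-0.002750 E, +0.003373 N) → northwest.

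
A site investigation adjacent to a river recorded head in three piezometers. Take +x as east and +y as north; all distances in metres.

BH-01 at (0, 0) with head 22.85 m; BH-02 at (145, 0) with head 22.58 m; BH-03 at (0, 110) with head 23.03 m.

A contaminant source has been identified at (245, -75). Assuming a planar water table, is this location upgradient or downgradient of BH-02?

∂h/∂x = (22.58 − 22.85) / (145 − 0) = -0.001862
∂h/∂y = (23.03 − 22.85) / (110 − 0) = +0.001636
Head at (245, -75) = 22.85 + (-0.001862)·(245) + (+0.001636)·(-75) = 22.27 m.
That is lower than the 22.58 m at BH-02, so the point is downgradient.

downgradient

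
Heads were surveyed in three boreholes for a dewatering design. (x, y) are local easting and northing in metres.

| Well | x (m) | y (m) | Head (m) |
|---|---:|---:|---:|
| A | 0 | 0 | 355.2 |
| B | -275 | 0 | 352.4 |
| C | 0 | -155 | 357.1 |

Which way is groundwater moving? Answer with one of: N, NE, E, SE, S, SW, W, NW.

NW

∂h/∂x = (352.4 − 355.2) / (-275 − 0) = +0.01018
∂h/∂y = (357.1 − 355.2) / (-155 − 0) = -0.01226
Flow = −∇h = (-0.01018 east, +0.01226 north), which points northwest.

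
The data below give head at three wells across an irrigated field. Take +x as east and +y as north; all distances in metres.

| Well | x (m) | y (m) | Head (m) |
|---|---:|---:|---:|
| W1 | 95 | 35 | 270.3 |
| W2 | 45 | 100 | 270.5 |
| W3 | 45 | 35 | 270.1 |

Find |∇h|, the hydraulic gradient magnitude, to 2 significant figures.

Differences from W1: to W2 (Δx, Δy, Δh) = (-50, 65, +0.2); to W3 = (-50, 0, -0.2).
Determinant of the coordinate differences = (-50)·0 − (-50)·65 = 3250.
∂h/∂x = [(+0.2)·0 − (-0.2)·65] / 3250 = +0.004000
∂h/∂y = [(-50)·(-0.2) − (-50)·(+0.2)] / 3250 = +0.006154
|∇h| = √(0.004000² + 0.006154²) = 0.00734

0.0073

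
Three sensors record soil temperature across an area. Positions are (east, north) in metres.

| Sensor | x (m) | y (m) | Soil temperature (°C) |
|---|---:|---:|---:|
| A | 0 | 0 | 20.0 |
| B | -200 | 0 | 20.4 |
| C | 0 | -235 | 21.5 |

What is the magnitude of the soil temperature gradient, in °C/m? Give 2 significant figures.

∂T/∂x = (20.4 − 20.0) / (-200 − 0) = -0.002000
∂T/∂y = (21.5 − 20.0) / (-235 − 0) = -0.006383
|∇f| = √(-0.002000² + -0.006383²) = 0.006689 °C/m

0.0067 °C/m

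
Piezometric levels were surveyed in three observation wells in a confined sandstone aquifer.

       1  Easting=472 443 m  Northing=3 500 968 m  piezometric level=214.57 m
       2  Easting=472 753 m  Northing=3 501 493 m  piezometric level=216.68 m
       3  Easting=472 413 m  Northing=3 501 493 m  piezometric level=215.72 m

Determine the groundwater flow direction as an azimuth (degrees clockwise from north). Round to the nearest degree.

230°

With h = a·x + b·y + c and 1 as origin, the differences give:
  310·a + 525·b = +2.11
  (-30)·a + 525·b = +1.15
Eliminate b (×525 and ×525, subtract): 178500·a = 504.000 → a = ∂h/∂x = +0.002824
Back-substitute: b = ∂h/∂y = +0.002352.
Flow direction (−∇h) has components (-0.002824 E, -0.002352 N).
Azimuth = atan2(E, N) = atan2(-0.002824, -0.002352) = 230.2° ≈ 230°.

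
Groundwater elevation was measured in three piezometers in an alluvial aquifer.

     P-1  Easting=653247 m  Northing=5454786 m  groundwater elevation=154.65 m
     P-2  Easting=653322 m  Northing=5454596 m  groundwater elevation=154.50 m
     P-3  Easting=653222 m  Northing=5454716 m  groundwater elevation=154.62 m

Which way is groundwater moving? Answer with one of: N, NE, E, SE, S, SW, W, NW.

Three-point gradient (reference P-1): Δ to P-2 = (75, -190, -0.15), Δ to P-3 = (-25, -70, -0.03).
∂h/∂x = -0.0004800, ∂h/∂y = +0.0006000 (det = -10000).
Flow = −∇h = (+0.0004800 east, -0.0006000 north), which points southeast.

SE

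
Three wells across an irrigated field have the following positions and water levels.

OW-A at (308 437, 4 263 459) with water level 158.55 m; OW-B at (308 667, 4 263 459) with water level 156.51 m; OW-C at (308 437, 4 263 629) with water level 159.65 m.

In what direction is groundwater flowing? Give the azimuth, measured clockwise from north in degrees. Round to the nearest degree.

126°

∂h/∂x = (156.51 − 158.55) / (308667 − 308437) = -0.008870
∂h/∂y = (159.65 − 158.55) / (4263629 − 4263459) = +0.006471
Flow direction (−∇h) has components (+0.008870 E, -0.006471 N).
Azimuth = atan2(E, N) = atan2(+0.008870, -0.006471) = 126.1° ≈ 126°.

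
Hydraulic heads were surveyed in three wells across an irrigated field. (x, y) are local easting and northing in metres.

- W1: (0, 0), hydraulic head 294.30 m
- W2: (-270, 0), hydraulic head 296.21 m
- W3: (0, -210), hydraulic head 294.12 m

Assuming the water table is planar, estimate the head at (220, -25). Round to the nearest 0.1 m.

∂h/∂x = (296.21 − 294.30) / (-270 − 0) = -0.007074
∂h/∂y = (294.12 − 294.30) / (-210 − 0) = +0.0008571
h(220, -25) = 294.30 + (-0.007074)·(220) + (+0.0008571)·(-25) = 294.30 -1.556 -0.021 = 292.722 m.

292.7 m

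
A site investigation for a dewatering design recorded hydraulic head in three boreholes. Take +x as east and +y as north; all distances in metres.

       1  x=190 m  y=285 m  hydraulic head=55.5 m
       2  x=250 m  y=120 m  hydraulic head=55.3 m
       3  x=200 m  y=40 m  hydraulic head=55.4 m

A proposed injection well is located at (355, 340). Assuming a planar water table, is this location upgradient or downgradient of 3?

downgradient

With h = a·x + b·y + c and 1 as origin, the differences give:
  60·a + (-165)·b = -0.2
  10·a + (-245)·b = -0.1
Eliminate b (×(-245) and ×(-165), subtract): -13050·a = 32.50 → a = ∂h/∂x = -0.002490
Back-substitute: b = ∂h/∂y = +0.0003065.
Head at (355, 340) = 55.5 + (-0.002490)·(165) + (+0.0003065)·(55) = 55.11 m.
That is lower than the 55.4 m at 3, so the point is downgradient.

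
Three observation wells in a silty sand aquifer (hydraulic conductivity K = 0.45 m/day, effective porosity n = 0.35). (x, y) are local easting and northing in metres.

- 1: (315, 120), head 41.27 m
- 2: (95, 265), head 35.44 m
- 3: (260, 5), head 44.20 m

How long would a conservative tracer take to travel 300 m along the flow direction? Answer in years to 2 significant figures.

21 years

With h = a·x + b·y + c and 1 as origin, the differences give:
  (-220)·a + 145·b = -5.83
  (-55)·a + (-115)·b = +2.93
Eliminate b (×(-115) and ×145, subtract): 33275·a = 245.600 → a = ∂h/∂x = +0.007381
Back-substitute: b = ∂h/∂y = -0.02901.
|∇h| = √(0.007381² + -0.02901²) = 0.02993
Seepage velocity v = K·i/n = 0.45 × 0.02993 / 0.35 = 0.03848 m/day.
t = 300 / 0.03848 = 7796 days = 21.3 years.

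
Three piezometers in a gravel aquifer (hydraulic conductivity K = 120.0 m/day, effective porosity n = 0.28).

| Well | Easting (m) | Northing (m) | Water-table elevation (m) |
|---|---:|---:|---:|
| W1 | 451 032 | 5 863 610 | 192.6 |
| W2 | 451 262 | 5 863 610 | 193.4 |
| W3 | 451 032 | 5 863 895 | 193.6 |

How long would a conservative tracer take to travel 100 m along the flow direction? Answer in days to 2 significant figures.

∂h/∂x = (193.4 − 192.6) / (451262 − 451032) = +0.003478
∂h/∂y = (193.6 − 192.6) / (5863895 − 5863610) = +0.003509
|∇h| = √(0.003478² + 0.003509²) = 0.004941
Seepage velocity v = K·i/n = 120.0 × 0.004941 / 0.28 = 2.118 m/day.
t = 100 / 2.118 = 47.21 days.

47 days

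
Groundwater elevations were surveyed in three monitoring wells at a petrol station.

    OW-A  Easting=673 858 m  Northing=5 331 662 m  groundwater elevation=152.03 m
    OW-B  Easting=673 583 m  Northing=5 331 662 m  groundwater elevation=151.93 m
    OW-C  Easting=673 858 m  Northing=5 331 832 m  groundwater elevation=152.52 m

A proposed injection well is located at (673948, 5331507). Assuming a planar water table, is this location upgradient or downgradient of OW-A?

downgradient

∂h/∂x = (151.93 − 152.03) / (673583 − 673858) = +0.0003636
∂h/∂y = (152.52 − 152.03) / (5331832 − 5331662) = +0.002882
Head at (673948, 5331507) = 152.03 + (+0.0003636)·(90) + (+0.002882)·(-155) = 151.62 m.
That is lower than the 152.03 m at OW-A, so the point is downgradient.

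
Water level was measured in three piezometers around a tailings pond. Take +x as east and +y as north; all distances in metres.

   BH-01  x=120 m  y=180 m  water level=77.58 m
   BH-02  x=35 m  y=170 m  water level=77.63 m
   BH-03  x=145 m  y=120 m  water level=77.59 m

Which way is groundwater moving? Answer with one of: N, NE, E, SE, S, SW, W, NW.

NE

Taking BH-01 as reference: BH-02−BH-01 = (-85, -10, +0.05); BH-03−BH-01 = (25, -60, +0.01).
Determinant of the coordinate differences = (-85)·(-60) − 25·(-10) = 5350.
∂h/∂x = [(+0.05)·(-60) − (+0.01)·(-10)] / 5350 = -0.0005421
∂h/∂y = [(-85)·(+0.01) − 25·(+0.05)] / 5350 = -0.0003925
Flow = −∇h = (+0.0005421 east, +0.0003925 north), which points northeast.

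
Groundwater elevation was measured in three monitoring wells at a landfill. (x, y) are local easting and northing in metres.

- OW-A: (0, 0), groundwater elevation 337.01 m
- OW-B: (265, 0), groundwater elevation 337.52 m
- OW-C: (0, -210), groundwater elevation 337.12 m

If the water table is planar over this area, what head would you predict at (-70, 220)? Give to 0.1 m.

336.8 m

∂h/∂x = (337.52 − 337.01) / (265 − 0) = +0.001925
∂h/∂y = (337.12 − 337.01) / (-210 − 0) = -0.0005238
h(-70, 220) = 337.01 + (+0.001925)·(-70) + (-0.0005238)·(220) = 337.01 -0.135 -0.115 = 336.760 m.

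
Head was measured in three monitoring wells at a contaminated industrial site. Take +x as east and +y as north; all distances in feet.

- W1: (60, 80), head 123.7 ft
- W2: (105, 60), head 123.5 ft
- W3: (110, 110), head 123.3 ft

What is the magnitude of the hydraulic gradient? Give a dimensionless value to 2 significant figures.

With h = a·x + b·y + c and W1 as origin, the differences give:
  45·a + (-20)·b = -0.2
  50·a + 30·b = -0.4
Eliminate b (×30 and ×(-20), subtract): 2350·a = -14.00 → a = ∂h/∂x = -0.005957
Back-substitute: b = ∂h/∂y = -0.003404.
|∇h| = √(-0.005957² + -0.003404²) = 0.006861

0.0069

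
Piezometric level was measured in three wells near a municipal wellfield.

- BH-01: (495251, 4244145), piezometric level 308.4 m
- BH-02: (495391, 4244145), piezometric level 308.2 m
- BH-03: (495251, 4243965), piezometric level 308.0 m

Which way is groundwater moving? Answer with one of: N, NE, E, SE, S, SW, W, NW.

∂h/∂x = (308.2 − 308.4) / (495391 − 495251) = -0.001429
∂h/∂y = (308.0 − 308.4) / (4243965 − 4244145) = +0.002222
Flow = −∇h = (+0.001429 east, -0.002222 north), which points southeast.

SE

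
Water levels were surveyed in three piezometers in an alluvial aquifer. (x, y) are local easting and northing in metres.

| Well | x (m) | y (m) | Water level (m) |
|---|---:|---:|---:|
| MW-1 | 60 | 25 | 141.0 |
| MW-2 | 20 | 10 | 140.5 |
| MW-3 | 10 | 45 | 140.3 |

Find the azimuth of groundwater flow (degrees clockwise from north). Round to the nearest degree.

278°

Differences from MW-1: to MW-2 (Δx, Δy, Δh) = (-40, -15, -0.5); to MW-3 = (-50, 20, -0.7).
Solve a·Δx + b·Δy = Δh: det = (-40)·20 − (-50)·(-15) = -1550.
∂h/∂x = [(-0.5)·20 − (-0.7)·(-15)] / -1550 = +0.01323
∂h/∂y = [(-40)·(-0.7) − (-50)·(-0.5)] / -1550 = -0.001935
Flow direction (−∇h) has components (-0.01323 E, +0.001935 N).
Azimuth = atan2(E, N) = atan2(-0.01323, +0.001935) = 278.3° ≈ 278°.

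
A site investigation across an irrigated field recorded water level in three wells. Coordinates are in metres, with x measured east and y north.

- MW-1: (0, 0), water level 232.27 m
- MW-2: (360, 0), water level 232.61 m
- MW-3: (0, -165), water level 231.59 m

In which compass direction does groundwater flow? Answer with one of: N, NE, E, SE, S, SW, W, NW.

S

∂h/∂x = (232.61 − 232.27) / (360 − 0) = +0.0009444
∂h/∂y = (231.59 − 232.27) / (-165 − 0) = +0.004121
Flow = −∇h = (-0.0009444 east, -0.004121 north), which points south.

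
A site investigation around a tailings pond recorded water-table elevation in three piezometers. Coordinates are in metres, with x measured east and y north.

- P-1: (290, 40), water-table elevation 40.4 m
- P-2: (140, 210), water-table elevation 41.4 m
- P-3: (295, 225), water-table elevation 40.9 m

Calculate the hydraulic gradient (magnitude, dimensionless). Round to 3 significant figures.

Three-point gradient (reference P-1): Δ to P-2 = (-150, 170, +1.0), Δ to P-3 = (5, 185, +0.5).
∂h/∂x = -0.003497, ∂h/∂y = +0.002797 (det = -28600).
|∇h| = √(-0.003497² + 0.002797²) = 0.004478

0.00448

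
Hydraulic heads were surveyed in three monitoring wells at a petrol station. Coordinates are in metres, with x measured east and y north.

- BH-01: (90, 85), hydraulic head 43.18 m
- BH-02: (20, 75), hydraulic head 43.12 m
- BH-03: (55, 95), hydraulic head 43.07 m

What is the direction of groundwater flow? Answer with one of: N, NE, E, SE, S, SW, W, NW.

Three-point gradient (reference BH-01): Δ to BH-02 = (-70, -10, -0.06), Δ to BH-03 = (-35, 10, -0.11).
∂h/∂x = +0.001619, ∂h/∂y = -0.005333 (det = -1050).
Flow = −∇h = (-0.001619 east, +0.005333 north), which points north.

N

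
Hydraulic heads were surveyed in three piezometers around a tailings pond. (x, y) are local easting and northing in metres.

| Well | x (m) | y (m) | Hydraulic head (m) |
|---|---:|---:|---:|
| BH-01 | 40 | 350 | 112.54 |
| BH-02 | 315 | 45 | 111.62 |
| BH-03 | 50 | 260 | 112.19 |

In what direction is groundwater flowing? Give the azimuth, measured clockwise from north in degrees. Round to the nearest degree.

Taking BH-01 as reference: BH-02−BH-01 = (275, -305, -0.92); BH-03−BH-01 = (10, -90, -0.35).
Determinant of the coordinate differences = 275·(-90) − 10·(-305) = -21700.
∂h/∂x = [(-0.92)·(-90) − (-0.35)·(-305)] / -21700 = +0.001104
∂h/∂y = [275·(-0.35) − 10·(-0.92)] / -21700 = +0.004012
Flow direction (−∇h) has components (-0.001104 E, -0.004012 N).
Azimuth = atan2(E, N) = atan2(-0.001104, -0.004012) = 195.4° ≈ 195°.

195°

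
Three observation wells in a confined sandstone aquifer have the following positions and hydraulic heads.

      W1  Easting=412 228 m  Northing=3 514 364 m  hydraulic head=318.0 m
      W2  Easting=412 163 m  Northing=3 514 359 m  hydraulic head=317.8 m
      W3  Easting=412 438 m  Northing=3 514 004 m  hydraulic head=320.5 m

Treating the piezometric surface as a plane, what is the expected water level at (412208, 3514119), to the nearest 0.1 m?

Taking W1 as reference: W2−W1 = (-65, -5, -0.2); W3−W1 = (210, -360, +2.5).
Determinant of the coordinate differences = (-65)·(-360) − 210·(-5) = 24450.
∂h/∂x = [(-0.2)·(-360) − (+2.5)·(-5)] / 24450 = +0.003456
∂h/∂y = [(-65)·(+2.5) − 210·(-0.2)] / 24450 = -0.004928
h(412208, 3514119) = 318.0 + (+0.003456)·(-20) + (-0.004928)·(-245) = 318.0 -0.069 +1.207 = 319.138 m.

319.1 m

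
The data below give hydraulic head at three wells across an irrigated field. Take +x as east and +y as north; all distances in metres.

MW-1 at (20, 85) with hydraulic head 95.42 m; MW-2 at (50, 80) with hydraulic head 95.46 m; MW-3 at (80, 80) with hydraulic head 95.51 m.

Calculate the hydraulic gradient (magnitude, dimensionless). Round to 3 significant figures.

0.00260

Taking MW-1 as reference: MW-2−MW-1 = (30, -5, +0.04); MW-3−MW-1 = (60, -5, +0.09).
Solve a·Δx + b·Δy = Δh: det = 30·(-5) − 60·(-5) = 150.
∂h/∂x = [(+0.04)·(-5) − (+0.09)·(-5)] / 150 = +0.001667
∂h/∂y = [30·(+0.09) − 60·(+0.04)] / 150 = +0.002000
|∇h| = √(0.001667² + 0.002000²) = 0.002604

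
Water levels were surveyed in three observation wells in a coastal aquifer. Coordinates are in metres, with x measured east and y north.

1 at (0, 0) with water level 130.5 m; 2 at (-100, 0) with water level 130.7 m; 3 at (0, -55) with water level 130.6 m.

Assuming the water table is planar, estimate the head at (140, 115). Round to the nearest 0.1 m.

130.0 m

∂h/∂x = (130.7 − 130.5) / (-100 − 0) = -0.002000
∂h/∂y = (130.6 − 130.5) / (-55 − 0) = -0.001818
h(140, 115) = 130.5 + (-0.002000)·(140) + (-0.001818)·(115) = 130.5 -0.280 -0.209 = 130.011 m.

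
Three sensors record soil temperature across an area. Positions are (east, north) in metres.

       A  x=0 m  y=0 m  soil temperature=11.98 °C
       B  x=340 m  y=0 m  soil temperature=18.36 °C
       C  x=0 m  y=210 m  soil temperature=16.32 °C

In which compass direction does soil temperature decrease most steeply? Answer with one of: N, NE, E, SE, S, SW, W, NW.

∂T/∂x = (18.36 − 11.98) / (340 − 0) = +0.01876
∂T/∂y = (16.32 − 11.98) / (210 − 0) = +0.02067
Steepest decrease is along −∇f = (-0.01876 E, -0.02067 N) → southwest.

SW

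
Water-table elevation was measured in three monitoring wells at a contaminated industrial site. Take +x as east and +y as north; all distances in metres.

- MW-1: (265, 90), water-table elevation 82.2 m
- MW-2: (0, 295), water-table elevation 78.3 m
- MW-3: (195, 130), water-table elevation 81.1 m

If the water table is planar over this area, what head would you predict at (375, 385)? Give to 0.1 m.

85.7 m

Taking MW-1 as reference: MW-2−MW-1 = (-265, 205, -3.9); MW-3−MW-1 = (-70, 40, -1.1).
Determinant of the coordinate differences = (-265)·40 − (-70)·205 = 3750.
∂h/∂x = [(-3.9)·40 − (-1.1)·205] / 3750 = +0.01853
∂h/∂y = [(-265)·(-1.1) − (-70)·(-3.9)] / 3750 = +0.004933
h(375, 385) = 82.2 + (+0.01853)·(110) + (+0.004933)·(295) = 82.2 +2.039 +1.455 = 85.694 m.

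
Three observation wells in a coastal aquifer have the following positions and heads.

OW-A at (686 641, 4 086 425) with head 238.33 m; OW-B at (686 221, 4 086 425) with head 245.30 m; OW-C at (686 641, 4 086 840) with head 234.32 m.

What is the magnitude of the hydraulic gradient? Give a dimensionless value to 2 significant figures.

0.019

∂h/∂x = (245.30 − 238.33) / (686221 − 686641) = -0.01660
∂h/∂y = (234.32 − 238.33) / (4086840 − 4086425) = -0.009663
|∇h| = √(-0.01660² + -0.009663²) = 0.01921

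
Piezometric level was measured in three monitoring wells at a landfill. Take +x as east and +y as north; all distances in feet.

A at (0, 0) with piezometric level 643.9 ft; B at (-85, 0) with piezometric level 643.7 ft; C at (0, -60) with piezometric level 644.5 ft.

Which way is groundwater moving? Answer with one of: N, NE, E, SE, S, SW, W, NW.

∂h/∂x = (643.7 − 643.9) / (-85 − 0) = +0.002353
∂h/∂y = (644.5 − 643.9) / (-60 − 0) = -0.01000
Flow = −∇h = (-0.002353 east, +0.01000 north), which points north.

N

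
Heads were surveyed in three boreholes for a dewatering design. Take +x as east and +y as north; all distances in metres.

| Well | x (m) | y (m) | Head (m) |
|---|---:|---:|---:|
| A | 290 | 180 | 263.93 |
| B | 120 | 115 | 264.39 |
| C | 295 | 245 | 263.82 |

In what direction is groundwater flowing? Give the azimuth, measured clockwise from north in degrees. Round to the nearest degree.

054°

With h = a·x + b·y + c and A as origin, the differences give:
  (-170)·a + (-65)·b = +0.46
  5·a + 65·b = -0.11
Eliminate b (×65 and ×(-65), subtract): -10725·a = 22.750 → a = ∂h/∂x = -0.002121
Back-substitute: b = ∂h/∂y = -0.001529.
Flow direction (−∇h) has components (+0.002121 E, +0.001529 N).
Azimuth = atan2(E, N) = atan2(+0.002121, +0.001529) = 54.2° ≈ 054°.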